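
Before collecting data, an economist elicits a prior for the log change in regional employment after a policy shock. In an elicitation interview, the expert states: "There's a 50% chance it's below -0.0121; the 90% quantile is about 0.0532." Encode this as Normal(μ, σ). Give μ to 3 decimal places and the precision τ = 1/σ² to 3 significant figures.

The p-quantile of Normal(μ,σ) is μ + z_p·σ, with z_{0.5} = 0 and z_{0.9} = 1.282.
Eliminate σ: μ = (z₂·x₁ − z₁·x₂)/(z₂ − z₁) = (1.282·-0.0121 − (0)·0.0532)/1.282 = -0.012.
Then σ = (x₂ − x₁)/(z₂ − z₁) = (0.0532 − -0.0121)/1.282 = 0.051.
Precision τ = 1/σ² = 1/0.05095² = 385.

μ = -0.012, τ = 385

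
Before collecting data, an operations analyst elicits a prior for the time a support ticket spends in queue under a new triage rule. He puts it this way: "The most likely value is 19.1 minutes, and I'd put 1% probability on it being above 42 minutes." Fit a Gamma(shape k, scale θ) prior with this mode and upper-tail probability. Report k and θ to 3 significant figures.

k ≈ 8.77, θ ≈ 2.46

Gamma(k,θ) with k>1 has mode (k−1)θ, so θ = 19.1/(k−1).
Need P(X < 42) = 0.99 with θ tied to k this way. Start at k = 2, θ = 19.1: P(X<42) ≈ 0.645.
Too low — raise k to concentrate. Iterating converges to k ≈ 8.77.
Then θ = 19.1/(8.77−1) ≈ 2.46.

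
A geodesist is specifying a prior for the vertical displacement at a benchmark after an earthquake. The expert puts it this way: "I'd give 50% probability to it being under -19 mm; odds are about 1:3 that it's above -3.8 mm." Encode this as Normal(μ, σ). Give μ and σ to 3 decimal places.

μ = -19.000, σ = 22.536

The p-quantile of Normal(μ,σ) is μ + z_p·σ, with z_{0.5} = 0 and z_{0.75} = 0.6745.
Eliminate σ: μ = (z₂·x₁ − z₁·x₂)/(z₂ − z₁) = (0.6745·-19 − (0)·-3.8)/0.6745 = -19.000.
Then σ = (x₂ − x₁)/(z₂ − z₁) = (-3.8 − -19)/0.6745 = 22.536.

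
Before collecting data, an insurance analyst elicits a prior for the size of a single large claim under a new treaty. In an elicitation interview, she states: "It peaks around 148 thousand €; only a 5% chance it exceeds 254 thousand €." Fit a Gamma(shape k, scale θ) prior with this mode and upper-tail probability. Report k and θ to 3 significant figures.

k ≈ 10.6, θ ≈ 15.5

Gamma(k,θ) with k>1 has mode (k−1)θ, so θ = 148/(k−1).
Need P(X < 254) = 0.95 with θ tied to k this way. Start at k = 2, θ = 148: P(X<254) ≈ 0.512.
Too low — raise k to concentrate. Iterating converges to k ≈ 10.6.
Then θ = 148/(10.6−1) ≈ 15.5.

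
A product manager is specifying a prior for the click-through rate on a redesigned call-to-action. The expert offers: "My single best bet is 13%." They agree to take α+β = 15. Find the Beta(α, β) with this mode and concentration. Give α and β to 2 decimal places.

For α,β > 1 the Beta mode is (α−1)/(α+β−2). With α+β = 15, the mode is (α−1)/13.
Set (α−1)/13 = 0.13 → α = 1 + 0.13·13 = 2.69.
β = 15 − α = 12.31.

α = 2.69, β = 12.31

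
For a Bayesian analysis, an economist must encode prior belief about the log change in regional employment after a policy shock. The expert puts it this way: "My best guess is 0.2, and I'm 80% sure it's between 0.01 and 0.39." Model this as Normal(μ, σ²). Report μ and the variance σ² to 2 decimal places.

A symmetric 80% interval runs μ ± z·σ with z = 1.282.
Half-width = 0.19, so σ = 0.19/1.282 = 0.148 and σ² = 0.02.
μ is the stated best guess, 0.20.

μ = 0.20, σ² = 0.02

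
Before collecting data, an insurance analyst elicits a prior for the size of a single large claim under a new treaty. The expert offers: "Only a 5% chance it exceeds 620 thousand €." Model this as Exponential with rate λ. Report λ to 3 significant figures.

P(T > 620.0) = e^(−λ·620.0) = 0.05, so λ = −ln(0.05)/620.0 = 0.00483.

λ ≈ 0.00483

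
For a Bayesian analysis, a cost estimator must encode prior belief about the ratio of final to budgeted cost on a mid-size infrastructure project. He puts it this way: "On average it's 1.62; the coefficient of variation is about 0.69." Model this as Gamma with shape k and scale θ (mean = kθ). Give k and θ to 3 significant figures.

For Gamma(k, scale θ): mean = kθ, variance = kθ², so CV = 1/√k.
CV = 0.69, hence k = 1/CV² = 2.1.
Then θ = mean/k = 1.62/2.1 = 0.771.

k ≈ 2.1, θ ≈ 0.771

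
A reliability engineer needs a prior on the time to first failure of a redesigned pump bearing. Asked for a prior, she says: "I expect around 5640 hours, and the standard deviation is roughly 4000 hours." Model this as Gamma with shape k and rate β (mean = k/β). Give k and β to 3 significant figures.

k ≈ 1.99, β ≈ 0.000353

For Gamma(k, rate β): mean = k/β, variance = k/β², so CV = 1/√k.
CV = SD/mean = 4000/5640 = 0.7092, hence k = 1/CV² = 1.99.
Then β = k/mean = 1.99/5640 = 0.000353.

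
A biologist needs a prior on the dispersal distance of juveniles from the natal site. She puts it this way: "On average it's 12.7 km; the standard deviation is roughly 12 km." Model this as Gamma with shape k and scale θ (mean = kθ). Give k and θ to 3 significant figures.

k ≈ 1.12, θ ≈ 11.3

For Gamma(k, scale θ): mean = kθ, variance = kθ², so CV = 1/√k.
CV = SD/mean = 12/12.7 = 0.9449, hence k = 1/CV² = 1.12.
Then θ = mean/k = 12.7/1.12 = 11.3.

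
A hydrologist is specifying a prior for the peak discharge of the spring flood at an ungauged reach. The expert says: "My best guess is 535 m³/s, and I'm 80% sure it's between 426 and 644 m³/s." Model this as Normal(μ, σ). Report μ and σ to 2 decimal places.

A symmetric 80% interval runs μ ± z·σ with z = 1.282.
Half-width = 109, so σ = 109/1.282 = 85.05.
μ is the stated best guess, 535.00.

μ = 535.00, σ = 85.05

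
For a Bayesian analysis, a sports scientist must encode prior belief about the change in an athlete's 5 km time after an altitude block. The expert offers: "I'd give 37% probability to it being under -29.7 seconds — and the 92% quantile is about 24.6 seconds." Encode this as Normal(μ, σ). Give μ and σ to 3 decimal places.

μ = -19.326, σ = 31.262

The p-quantile of Normal(μ,σ) is μ + z_p·σ, with z_{0.37} = -0.3319 and z_{0.92} = 1.405.
Eliminate σ: μ = (z₂·x₁ − z₁·x₂)/(z₂ − z₁) = (1.405·-29.7 − (-0.3319)·24.6)/1.737 = -19.326.
Then σ = (x₂ − x₁)/(z₂ − z₁) = (24.6 − -29.7)/1.737 = 31.262.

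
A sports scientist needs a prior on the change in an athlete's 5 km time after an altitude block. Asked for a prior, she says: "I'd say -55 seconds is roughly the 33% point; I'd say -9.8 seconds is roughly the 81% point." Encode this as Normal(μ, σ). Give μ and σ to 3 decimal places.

The p-quantile of Normal(μ,σ) is μ + z_p·σ, with z_{0.33} = -0.4399 and z_{0.81} = 0.8779.
Eliminate σ: μ = (z₂·x₁ − z₁·x₂)/(z₂ − z₁) = (0.8779·-55 − (-0.4399)·-9.8)/1.318 = -39.911.
Then σ = (x₂ − x₁)/(z₂ − z₁) = (-9.8 − -55)/1.318 = 34.299.

μ = -39.911, σ = 34.299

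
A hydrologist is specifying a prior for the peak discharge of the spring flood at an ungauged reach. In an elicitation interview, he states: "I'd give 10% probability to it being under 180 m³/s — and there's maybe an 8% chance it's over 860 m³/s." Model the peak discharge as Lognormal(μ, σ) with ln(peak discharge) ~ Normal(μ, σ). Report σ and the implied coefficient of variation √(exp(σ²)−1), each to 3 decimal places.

σ ≈ 0.582, CV ≈ 0.635

If T ~ Lognormal(μ,σ) then ln T ~ Normal(μ,σ), so the p-quantile of ln T is μ + z_p·σ.
ln(180) = 5.193 and ln(860) = 6.757; z_{0.1} = -1.282, z_{0.92} = 1.405.
σ = (6.757 − 5.193)/(1.405 − (-1.282)) = 0.582.
μ = 5.193 − (-1.282)·0.582 = 5.939.
CV = √(exp(σ²)−1) = √(exp(0.3389)−1) = 0.635.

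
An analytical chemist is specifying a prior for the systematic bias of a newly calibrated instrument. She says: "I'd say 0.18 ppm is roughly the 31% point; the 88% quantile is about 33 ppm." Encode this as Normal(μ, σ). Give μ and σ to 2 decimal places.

μ = 9.92, σ = 19.64

The p-quantile of Normal(μ,σ) is μ + z_p·σ, with z_{0.31} = -0.4959 and z_{0.88} = 1.175.
Eliminate σ: μ = (z₂·x₁ − z₁·x₂)/(z₂ − z₁) = (1.175·0.18 − (-0.4959)·33)/1.671 = 9.92.
Then σ = (x₂ − x₁)/(z₂ − z₁) = (33 − 0.18)/1.671 = 19.64.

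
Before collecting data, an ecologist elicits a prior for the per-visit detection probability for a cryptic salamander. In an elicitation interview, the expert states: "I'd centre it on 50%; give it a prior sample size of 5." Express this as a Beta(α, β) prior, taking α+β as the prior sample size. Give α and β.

Under the effective-sample-size interpretation, Beta(α, β) has prior mean α/(α+β) and prior sample size α+β.
So α+β = 5 and α/(α+β) = 0.5, giving α = 0.5·5 = 2.5 and β = 5 − 2.5 = 2.5.

α = 2.5, β = 2.5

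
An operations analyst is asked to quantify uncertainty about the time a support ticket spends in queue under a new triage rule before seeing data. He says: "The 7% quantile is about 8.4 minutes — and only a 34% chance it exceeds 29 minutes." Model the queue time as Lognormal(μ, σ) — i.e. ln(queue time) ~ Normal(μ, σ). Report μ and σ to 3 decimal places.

μ ≈ 3.097, σ ≈ 0.656

If T ~ Lognormal(μ,σ) then ln T ~ Normal(μ,σ), so the p-quantile of ln T is μ + z_p·σ.
ln(8.4) = 2.128 and ln(29) = 3.367; z_{0.07} = -1.476, z_{0.66} = 0.4125.
σ = (3.367 − 2.128)/(0.4125 − (-1.476)) = 0.656.
μ = 2.128 − (-1.476)·0.656 = 3.097.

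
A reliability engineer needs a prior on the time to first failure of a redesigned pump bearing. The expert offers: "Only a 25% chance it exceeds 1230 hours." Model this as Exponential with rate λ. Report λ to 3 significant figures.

P(T > 1230.0) = e^(−λ·1230.0) = 0.25, so λ = −ln(0.25)/1230.0 = 0.00113.

λ ≈ 0.00113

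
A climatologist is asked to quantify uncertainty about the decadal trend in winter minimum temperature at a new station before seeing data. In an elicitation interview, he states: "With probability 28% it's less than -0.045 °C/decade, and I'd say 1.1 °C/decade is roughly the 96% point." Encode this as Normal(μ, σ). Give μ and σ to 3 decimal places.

The p-quantile of Normal(μ,σ) is μ + z_p·σ, with z_{0.28} = -0.5828 and z_{0.96} = 1.751.
Eliminate σ: μ = (z₂·x₁ − z₁·x₂)/(z₂ − z₁) = (1.751·-0.045 − (-0.5828)·1.1)/2.334 = 0.241.
Then σ = (x₂ − x₁)/(z₂ − z₁) = (1.1 − -0.045)/2.334 = 0.491.

μ = 0.241, σ = 0.491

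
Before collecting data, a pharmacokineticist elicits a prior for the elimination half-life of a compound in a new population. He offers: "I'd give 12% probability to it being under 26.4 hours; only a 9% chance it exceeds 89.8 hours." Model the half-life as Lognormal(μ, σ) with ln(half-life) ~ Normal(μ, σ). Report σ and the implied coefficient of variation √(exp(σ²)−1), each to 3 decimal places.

If T ~ Lognormal(μ,σ) then ln T ~ Normal(μ,σ), so the p-quantile of ln T is μ + z_p·σ.
ln(26.4) = 3.273 and ln(89.8) = 4.498; z_{0.12} = -1.175, z_{0.91} = 1.341.
σ = (4.498 − 3.273)/(1.341 − (-1.175)) = 0.487.
μ = 3.273 − (-1.175)·0.487 = 3.845.
CV = √(exp(σ²)−1) = √(exp(0.2368)−1) = 0.517.

σ ≈ 0.487, CV ≈ 0.517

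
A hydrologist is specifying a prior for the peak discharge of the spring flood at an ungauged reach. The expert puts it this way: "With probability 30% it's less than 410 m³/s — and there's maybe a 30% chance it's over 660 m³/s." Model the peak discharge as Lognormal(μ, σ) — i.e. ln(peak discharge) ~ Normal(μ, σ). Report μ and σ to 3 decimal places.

μ ≈ 6.254, σ ≈ 0.454

If T ~ Lognormal(μ,σ) then ln T ~ Normal(μ,σ), so the p-quantile of ln T is μ + z_p·σ.
ln(410) = 6.016 and ln(660) = 6.492; z_{0.3} = -0.5244, z_{0.7} = 0.5244.
σ = (6.492 − 6.016)/(0.5244 − (-0.5244)) = 0.454.
μ = 6.016 − (-0.5244)·0.454 = 6.254.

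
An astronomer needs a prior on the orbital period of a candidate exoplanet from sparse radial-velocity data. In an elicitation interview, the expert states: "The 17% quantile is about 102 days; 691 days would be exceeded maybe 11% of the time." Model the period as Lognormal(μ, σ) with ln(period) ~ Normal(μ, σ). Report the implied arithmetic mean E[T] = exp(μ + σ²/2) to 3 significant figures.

If T ~ Lognormal(μ,σ) then ln T ~ Normal(μ,σ), so the p-quantile of ln T is μ + z_p·σ.
ln(102) = 4.625 and ln(691) = 6.538; z_{0.17} = -0.9542, z_{0.89} = 1.227.
σ = (6.538 − 4.625)/(1.227 − (-0.9542)) = 0.877.
μ = 4.625 − (-0.9542)·0.877 = 5.462.
E[T] = exp(μ + σ²/2) = exp(5.462 + 0.3848) = 346 days.

E[T] ≈ 346 days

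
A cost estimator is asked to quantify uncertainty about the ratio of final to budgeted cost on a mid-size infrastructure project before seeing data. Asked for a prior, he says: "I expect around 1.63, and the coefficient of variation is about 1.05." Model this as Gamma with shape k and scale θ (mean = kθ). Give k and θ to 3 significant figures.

For Gamma(k, scale θ): mean = kθ, variance = kθ², so CV = 1/√k.
CV = 1.05, hence k = 1/CV² = 0.907.
Then θ = mean/k = 1.63/0.907 = 1.8.

k ≈ 0.907, θ ≈ 1.8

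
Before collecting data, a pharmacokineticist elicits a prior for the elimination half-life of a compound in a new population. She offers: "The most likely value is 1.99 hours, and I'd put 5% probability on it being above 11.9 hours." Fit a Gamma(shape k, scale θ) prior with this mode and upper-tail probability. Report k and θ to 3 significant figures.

Gamma(k,θ) with k>1 has mode (k−1)θ, so θ = 1.99/(k−1).
Need P(X < 11.9) = 0.95 with θ tied to k this way. Start at k = 2, θ = 1.99: P(X<11.9) ≈ 0.982.
Too high — lower k to spread out. Iterating converges to k ≈ 1.71.
Then θ = 1.99/(1.71−1) ≈ 2.78.

k ≈ 1.71, θ ≈ 2.78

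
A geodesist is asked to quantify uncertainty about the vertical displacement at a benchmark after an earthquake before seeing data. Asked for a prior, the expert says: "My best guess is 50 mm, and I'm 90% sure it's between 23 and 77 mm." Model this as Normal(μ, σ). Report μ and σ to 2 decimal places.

A symmetric 90% interval runs μ ± z·σ with z = 1.645.
Half-width = 27, so σ = 27/1.645 = 16.41.
μ is the stated best guess, 50.00.

μ = 50.00, σ = 16.41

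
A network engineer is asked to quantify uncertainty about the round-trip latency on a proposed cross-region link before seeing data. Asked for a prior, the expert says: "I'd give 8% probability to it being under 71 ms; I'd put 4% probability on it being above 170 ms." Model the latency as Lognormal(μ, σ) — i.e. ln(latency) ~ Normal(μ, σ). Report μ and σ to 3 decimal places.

If T ~ Lognormal(μ,σ) then ln T ~ Normal(μ,σ), so the p-quantile of ln T is μ + z_p·σ.
ln(71) = 4.263 and ln(170) = 5.136; z_{0.08} = -1.405, z_{0.96} = 1.751.
σ = (5.136 − 4.263)/(1.751 − (-1.405)) = 0.277.
μ = 4.263 − (-1.405)·0.277 = 4.651.

μ ≈ 4.651, σ ≈ 0.277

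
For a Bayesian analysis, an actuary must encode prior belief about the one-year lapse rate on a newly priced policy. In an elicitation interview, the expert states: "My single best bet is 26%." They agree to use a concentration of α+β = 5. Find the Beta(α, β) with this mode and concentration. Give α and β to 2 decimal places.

For α,β > 1 the Beta mode is (α−1)/(α+β−2). With α+β = 5, the mode is (α−1)/3.
Set (α−1)/3 = 0.26 → α = 1 + 0.26·3 = 1.78.
β = 5 − α = 3.22.

α = 1.78, β = 3.22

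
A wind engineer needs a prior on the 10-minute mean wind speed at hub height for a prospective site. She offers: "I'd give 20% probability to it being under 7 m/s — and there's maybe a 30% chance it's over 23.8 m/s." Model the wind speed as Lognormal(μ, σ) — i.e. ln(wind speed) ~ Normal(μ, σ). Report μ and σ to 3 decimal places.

μ ≈ 2.700, σ ≈ 0.896

If T ~ Lognormal(μ,σ) then ln T ~ Normal(μ,σ), so the p-quantile of ln T is μ + z_p·σ.
ln(7) = 1.946 and ln(23.8) = 3.17; z_{0.2} = -0.8416, z_{0.7} = 0.5244.
σ = (3.17 − 1.946)/(0.5244 − (-0.8416)) = 0.896.
μ = 1.946 − (-0.8416)·0.896 = 2.700.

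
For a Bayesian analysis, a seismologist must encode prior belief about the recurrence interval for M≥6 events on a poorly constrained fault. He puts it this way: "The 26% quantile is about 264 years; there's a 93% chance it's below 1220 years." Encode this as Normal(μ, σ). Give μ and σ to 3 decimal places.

For Normal(μ,σ), the p-quantile is μ + z_p·σ. Here z_{0.26} = -0.6433, z_{0.93} = 1.476.
So 264 = μ − 0.6433σ and 1220 = μ + 1.476σ.
Subtracting: σ = (1220 − 264)/(1.476 − (-0.6433)) = 451.127.
Then μ = 264 − (-0.6433)·451.127 = 554.231.

μ = 554.231, σ = 451.127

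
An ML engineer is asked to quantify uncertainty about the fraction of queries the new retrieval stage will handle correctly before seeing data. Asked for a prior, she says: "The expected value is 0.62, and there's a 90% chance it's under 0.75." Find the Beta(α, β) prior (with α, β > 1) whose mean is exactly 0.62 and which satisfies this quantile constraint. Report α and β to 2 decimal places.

With mean 0.62 fixed, write α = 0.62s, β = 0.38s where s = α+β.
Need P(θ < 0.75) = 0.9 under Beta(0.62s, 0.38s). Normal approximation: (q−m)/√(m(1−m)/s) ≈ z_{0.9} = 1.28, so s ≈ 0.62·0.38·(1.28)²/(0.75−0.62)² = 22.9.
At s = 22.9: P(θ<0.75) ≈ 0.907. Adjusting to match 0.9 gives s ≈ 21.61.
So α = 0.62·21.61 ≈ 13.40, β = 0.38·21.61 ≈ 8.21.

α ≈ 13.40, β ≈ 8.21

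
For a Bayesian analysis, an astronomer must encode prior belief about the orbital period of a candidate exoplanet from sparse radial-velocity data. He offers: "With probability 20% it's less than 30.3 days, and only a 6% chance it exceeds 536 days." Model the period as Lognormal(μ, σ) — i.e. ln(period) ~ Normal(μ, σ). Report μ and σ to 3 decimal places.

If T ~ Lognormal(μ,σ) then ln T ~ Normal(μ,σ), so the p-quantile of ln T is μ + z_p·σ.
ln(30.3) = 3.411 and ln(536) = 6.284; z_{0.2} = -0.8416, z_{0.94} = 1.555.
σ = (6.284 − 3.411)/(1.555 − (-0.8416)) = 1.199.
μ = 3.411 − (-0.8416)·1.199 = 4.420.

μ ≈ 4.420, σ ≈ 1.199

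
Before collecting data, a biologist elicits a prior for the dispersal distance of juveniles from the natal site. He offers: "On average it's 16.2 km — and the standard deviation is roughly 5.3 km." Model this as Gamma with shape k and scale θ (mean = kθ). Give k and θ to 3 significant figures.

For Gamma(k, scale θ): mean = kθ, variance = kθ², so CV = 1/√k.
CV = SD/mean = 5.3/16.2 = 0.3272, hence k = 1/CV² = 9.34.
Then θ = mean/k = 16.2/9.34 = 1.73.

k ≈ 9.34, θ ≈ 1.73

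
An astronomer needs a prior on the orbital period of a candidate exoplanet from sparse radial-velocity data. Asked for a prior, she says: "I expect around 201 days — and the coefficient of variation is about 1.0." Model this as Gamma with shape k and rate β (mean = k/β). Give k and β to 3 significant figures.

For Gamma(k, rate β): mean = k/β, variance = k/β², so CV = 1/√k.
CV = 1.0, hence k = 1/CV² = 1.
Then β = k/mean = 1/201 = 0.00498.

k ≈ 1, β ≈ 0.00498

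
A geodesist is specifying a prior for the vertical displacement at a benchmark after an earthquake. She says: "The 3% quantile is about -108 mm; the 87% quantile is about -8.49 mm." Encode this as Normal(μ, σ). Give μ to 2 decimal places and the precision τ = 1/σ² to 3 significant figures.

The p-quantile of Normal(μ,σ) is μ + z_p·σ, with z_{0.03} = -1.881 and z_{0.87} = 1.126.
Eliminate σ: μ = (z₂·x₁ − z₁·x₂)/(z₂ − z₁) = (1.126·-108 − (-1.881)·-8.49)/3.007 = -45.76.
Then σ = (x₂ − x₁)/(z₂ − z₁) = (-8.49 − -108)/3.007 = 33.09.
Precision τ = 1/σ² = 1/33.09² = 0.000913.

μ = -45.76, τ = 0.000913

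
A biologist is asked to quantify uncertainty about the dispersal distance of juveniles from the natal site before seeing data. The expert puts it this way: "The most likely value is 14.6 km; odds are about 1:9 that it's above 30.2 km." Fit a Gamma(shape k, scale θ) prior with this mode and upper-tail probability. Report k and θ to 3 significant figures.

k ≈ 4.63, θ ≈ 4.02

Gamma(k,θ) with k>1 has mode (k−1)θ, so θ = 14.6/(k−1).
Need P(X < 30.2) = 0.9 with θ tied to k this way. Start at k = 2, θ = 14.6: P(X<30.2) ≈ 0.612.
Too low — raise k to concentrate. Iterating converges to k ≈ 4.63.
Then θ = 14.6/(4.63−1) ≈ 4.02.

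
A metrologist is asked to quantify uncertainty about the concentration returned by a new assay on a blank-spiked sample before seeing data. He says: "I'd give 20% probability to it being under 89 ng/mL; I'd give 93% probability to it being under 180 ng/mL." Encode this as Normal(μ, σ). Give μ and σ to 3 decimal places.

The p-quantile of Normal(μ,σ) is μ + z_p·σ, with z_{0.2} = -0.8416 and z_{0.93} = 1.476.
Eliminate σ: μ = (z₂·x₁ − z₁·x₂)/(z₂ − z₁) = (1.476·89 − (-0.8416)·180)/2.317 = 122.049.
Then σ = (x₂ − x₁)/(z₂ − z₁) = (180 − 89)/2.317 = 39.268.

μ = 122.049, σ = 39.268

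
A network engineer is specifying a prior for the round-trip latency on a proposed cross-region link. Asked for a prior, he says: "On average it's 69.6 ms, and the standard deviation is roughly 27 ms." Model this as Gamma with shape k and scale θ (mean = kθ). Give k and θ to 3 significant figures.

k ≈ 6.64, θ ≈ 10.5

For Gamma(k, scale θ): mean = kθ, variance = kθ², so CV = 1/√k.
CV = SD/mean = 27/69.6 = 0.3879, hence k = 1/CV² = 6.64.
Then θ = mean/k = 69.6/6.64 = 10.5.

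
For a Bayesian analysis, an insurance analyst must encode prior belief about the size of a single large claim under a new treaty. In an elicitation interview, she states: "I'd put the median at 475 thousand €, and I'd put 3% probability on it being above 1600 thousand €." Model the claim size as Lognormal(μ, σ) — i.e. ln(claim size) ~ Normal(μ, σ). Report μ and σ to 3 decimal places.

μ ≈ 6.163, σ ≈ 0.646

If T ~ Lognormal(μ,σ) then ln T ~ Normal(μ,σ), so the p-quantile of ln T is μ + z_p·σ.
ln(475) = 6.163 and ln(1600) = 7.378; z_{0.5} = 0, z_{0.97} = 1.881.
σ = (7.378 − 6.163)/(1.881 − (0)) = 0.646.
μ = 6.163 − (0)·0.646 = 6.163.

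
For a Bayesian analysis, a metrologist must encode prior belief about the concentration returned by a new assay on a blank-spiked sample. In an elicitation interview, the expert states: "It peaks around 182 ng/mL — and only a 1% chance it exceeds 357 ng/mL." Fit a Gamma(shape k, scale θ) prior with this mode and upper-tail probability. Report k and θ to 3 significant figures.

Gamma(k,θ) with k>1 has mode (k−1)θ, so θ = 182/(k−1).
Need P(X < 357) = 0.99 with θ tied to k this way. Start at k = 2, θ = 182: P(X<357) ≈ 0.583.
Too low — raise k to concentrate. Iterating converges to k ≈ 11.9.
Then θ = 182/(11.9−1) ≈ 16.8.

k ≈ 11.9, θ ≈ 16.8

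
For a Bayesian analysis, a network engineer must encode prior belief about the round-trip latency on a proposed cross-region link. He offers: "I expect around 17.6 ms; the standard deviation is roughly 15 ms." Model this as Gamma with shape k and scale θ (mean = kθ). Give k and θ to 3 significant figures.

k ≈ 1.38, θ ≈ 12.8

For Gamma(k, scale θ): mean = kθ, variance = kθ², so CV = 1/√k.
CV = SD/mean = 15/17.6 = 0.8523, hence k = 1/CV² = 1.38.
Then θ = mean/k = 17.6/1.38 = 12.8.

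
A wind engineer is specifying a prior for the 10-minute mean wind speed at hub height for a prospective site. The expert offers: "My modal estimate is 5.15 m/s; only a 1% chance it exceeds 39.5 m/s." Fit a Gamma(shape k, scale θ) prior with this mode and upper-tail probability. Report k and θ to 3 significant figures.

Gamma(k,θ) with k>1 has mode (k−1)θ, so θ = 5.15/(k−1).
Need P(X < 39.5) = 0.99 with θ tied to k this way. Start at k = 2, θ = 5.15: P(X<39.5) ≈ 0.996.
Too high — lower k to spread out. Iterating converges to k ≈ 1.82.
Then θ = 5.15/(1.82−1) ≈ 6.27.

k ≈ 1.82, θ ≈ 6.27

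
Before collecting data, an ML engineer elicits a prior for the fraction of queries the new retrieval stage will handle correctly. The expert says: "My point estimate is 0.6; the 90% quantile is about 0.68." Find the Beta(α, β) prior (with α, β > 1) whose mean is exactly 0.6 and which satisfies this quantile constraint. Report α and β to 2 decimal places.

α ≈ 36.06, β ≈ 24.04

With mean 0.6 fixed, write α = 0.6s, β = 0.4s where s = α+β.
Need P(θ < 0.68) = 0.9 under Beta(0.6s, 0.4s). Normal approximation: (q−m)/√(m(1−m)/s) ≈ z_{0.9} = 1.28, so s ≈ 0.6·0.4·(1.28)²/(0.68−0.6)² = 61.6.
At s = 61.6: P(θ<0.68) ≈ 0.903. Adjusting to match 0.9 gives s ≈ 60.10.
So α = 0.6·60.10 ≈ 36.06, β = 0.4·60.10 ≈ 24.04.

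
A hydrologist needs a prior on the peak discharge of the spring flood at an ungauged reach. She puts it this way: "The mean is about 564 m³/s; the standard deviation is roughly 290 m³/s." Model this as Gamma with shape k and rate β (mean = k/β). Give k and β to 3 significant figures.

k ≈ 3.78, β ≈ 0.00671

For Gamma(k, rate β): mean = k/β, variance = k/β², so CV = 1/√k.
CV = SD/mean = 290/564 = 0.5142, hence k = 1/CV² = 3.78.
Then β = k/mean = 3.78/564 = 0.00671.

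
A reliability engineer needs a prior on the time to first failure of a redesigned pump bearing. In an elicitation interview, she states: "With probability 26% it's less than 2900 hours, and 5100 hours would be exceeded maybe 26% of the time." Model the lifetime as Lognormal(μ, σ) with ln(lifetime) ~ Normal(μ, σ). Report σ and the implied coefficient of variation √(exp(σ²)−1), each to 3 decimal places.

If T ~ Lognormal(μ,σ) then ln T ~ Normal(μ,σ), so the p-quantile of ln T is μ + z_p·σ.
ln(2900) = 7.972 and ln(5100) = 8.537; z_{0.26} = -0.6433, z_{0.74} = 0.6433.
σ = (8.537 − 7.972)/(0.6433 − (-0.6433)) = 0.439.
μ = 7.972 − (-0.6433)·0.439 = 8.255.
CV = √(exp(σ²)−1) = √(exp(0.1925)−1) = 0.461.

σ ≈ 0.439, CV ≈ 0.461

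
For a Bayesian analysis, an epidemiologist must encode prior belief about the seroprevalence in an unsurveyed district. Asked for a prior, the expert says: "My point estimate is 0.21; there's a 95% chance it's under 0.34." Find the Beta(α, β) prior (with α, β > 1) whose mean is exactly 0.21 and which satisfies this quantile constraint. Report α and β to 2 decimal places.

With mean 0.21 fixed, write α = 0.21s, β = 0.79s where s = α+β.
Need P(θ < 0.34) = 0.95 under Beta(0.21s, 0.79s). Normal approximation: (q−m)/√(m(1−m)/s) ≈ z_{0.95} = 1.64, so s ≈ 0.21·0.79·(1.64)²/(0.34−0.21)² = 26.6.
At s = 26.6: P(θ<0.34) ≈ 0.939. Adjusting to match 0.95 gives s ≈ 30.33.
So α = 0.21·30.33 ≈ 6.37, β = 0.79·30.33 ≈ 23.96.

α ≈ 6.37, β ≈ 23.96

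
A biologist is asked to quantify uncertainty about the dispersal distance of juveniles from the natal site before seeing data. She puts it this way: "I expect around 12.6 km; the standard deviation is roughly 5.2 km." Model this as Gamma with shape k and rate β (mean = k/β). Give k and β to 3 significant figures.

For Gamma(k, rate β): mean = k/β, variance = k/β², so CV = 1/√k.
CV = SD/mean = 5.2/12.6 = 0.4127, hence k = 1/CV² = 5.87.
Then β = k/mean = 5.87/12.6 = 0.466.

k ≈ 5.87, β ≈ 0.466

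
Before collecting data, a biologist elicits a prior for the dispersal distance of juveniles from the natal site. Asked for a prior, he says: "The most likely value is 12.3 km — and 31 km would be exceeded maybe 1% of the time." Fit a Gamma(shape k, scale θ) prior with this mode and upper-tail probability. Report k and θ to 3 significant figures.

k ≈ 6.48, θ ≈ 2.24

Gamma(k,θ) with k>1 has mode (k−1)θ, so θ = 12.3/(k−1).
Need P(X < 31) = 0.99 with θ tied to k this way. Start at k = 2, θ = 12.3: P(X<31) ≈ 0.717.
Too low — raise k to concentrate. Iterating converges to k ≈ 6.48.
Then θ = 12.3/(6.48−1) ≈ 2.24.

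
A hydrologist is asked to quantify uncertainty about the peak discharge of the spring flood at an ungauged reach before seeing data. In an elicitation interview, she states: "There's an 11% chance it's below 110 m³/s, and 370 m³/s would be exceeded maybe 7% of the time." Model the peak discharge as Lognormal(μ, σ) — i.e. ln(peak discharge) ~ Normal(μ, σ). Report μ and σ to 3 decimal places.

μ ≈ 5.251, σ ≈ 0.449

If T ~ Lognormal(μ,σ) then ln T ~ Normal(μ,σ), so the p-quantile of ln T is μ + z_p·σ.
ln(110) = 4.7 and ln(370) = 5.914; z_{0.11} = -1.227, z_{0.93} = 1.476.
σ = (5.914 − 4.7)/(1.476 − (-1.227)) = 0.449.
μ = 4.7 − (-1.227)·0.449 = 5.251.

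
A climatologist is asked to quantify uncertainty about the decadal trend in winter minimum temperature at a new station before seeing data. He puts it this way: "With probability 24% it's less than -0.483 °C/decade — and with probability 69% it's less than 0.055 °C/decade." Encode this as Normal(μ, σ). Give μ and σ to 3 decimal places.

The p-quantile of Normal(μ,σ) is μ + z_p·σ, with z_{0.24} = -0.7063 and z_{0.69} = 0.4959.
Eliminate σ: μ = (z₂·x₁ − z₁·x₂)/(z₂ − z₁) = (0.4959·-0.483 − (-0.7063)·0.055)/1.202 = -0.167.
Then σ = (x₂ − x₁)/(z₂ − z₁) = (0.055 − -0.483)/1.202 = 0.448.

μ = -0.167, σ = 0.448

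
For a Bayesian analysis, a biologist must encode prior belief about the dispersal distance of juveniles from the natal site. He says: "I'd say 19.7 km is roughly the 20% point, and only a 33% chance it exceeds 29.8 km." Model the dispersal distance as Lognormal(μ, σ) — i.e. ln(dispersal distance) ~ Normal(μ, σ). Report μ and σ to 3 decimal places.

μ ≈ 3.252, σ ≈ 0.323

If T ~ Lognormal(μ,σ) then ln T ~ Normal(μ,σ), so the p-quantile of ln T is μ + z_p·σ.
ln(19.7) = 2.981 and ln(29.8) = 3.395; z_{0.2} = -0.8416, z_{0.67} = 0.4399.
σ = (3.395 − 2.981)/(0.4399 − (-0.8416)) = 0.323.
μ = 2.981 − (-0.8416)·0.323 = 3.252.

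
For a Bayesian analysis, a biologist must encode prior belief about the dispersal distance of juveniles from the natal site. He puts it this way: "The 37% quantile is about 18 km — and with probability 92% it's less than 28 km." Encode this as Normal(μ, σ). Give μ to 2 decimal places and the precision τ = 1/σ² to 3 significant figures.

The p-quantile of Normal(μ,σ) is μ + z_p·σ, with z_{0.37} = -0.3319 and z_{0.92} = 1.405.
Eliminate σ: μ = (z₂·x₁ − z₁·x₂)/(z₂ − z₁) = (1.405·18 − (-0.3319)·28)/1.737 = 19.91.
Then σ = (x₂ − x₁)/(z₂ − z₁) = (28 − 18)/1.737 = 5.76.
Precision τ = 1/σ² = 1/5.757² = 0.0302.

μ = 19.91, τ = 0.0302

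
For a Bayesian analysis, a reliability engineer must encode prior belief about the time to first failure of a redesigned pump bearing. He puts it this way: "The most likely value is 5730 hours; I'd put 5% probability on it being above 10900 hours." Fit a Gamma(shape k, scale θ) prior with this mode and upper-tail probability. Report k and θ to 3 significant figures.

Gamma(k,θ) with k>1 has mode (k−1)θ, so θ = 5730/(k−1).
Need P(X < 10900) = 0.95 with θ tied to k this way. Start at k = 2, θ = 5730: P(X<10900) ≈ 0.567.
Too low — raise k to concentrate. Iterating converges to k ≈ 7.72.
Then θ = 5730/(7.72−1) ≈ 852.

k ≈ 7.72, θ ≈ 852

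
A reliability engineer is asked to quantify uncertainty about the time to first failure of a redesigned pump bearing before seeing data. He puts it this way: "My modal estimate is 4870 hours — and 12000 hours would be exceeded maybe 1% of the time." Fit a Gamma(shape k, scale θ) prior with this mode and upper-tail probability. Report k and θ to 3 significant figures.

Gamma(k,θ) with k>1 has mode (k−1)θ, so θ = 4870/(k−1).
Need P(X < 12000) = 0.99 with θ tied to k this way. Start at k = 2, θ = 4870: P(X<12000) ≈ 0.705.
Too low — raise k to concentrate. Iterating converges to k ≈ 6.79.
Then θ = 4870/(6.79−1) ≈ 841.

k ≈ 6.79, θ ≈ 841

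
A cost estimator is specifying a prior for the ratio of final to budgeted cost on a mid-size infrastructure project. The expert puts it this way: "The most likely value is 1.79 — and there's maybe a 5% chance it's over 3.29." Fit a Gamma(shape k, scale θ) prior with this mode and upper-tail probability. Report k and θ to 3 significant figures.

k ≈ 8.52, θ ≈ 0.238

Gamma(k,θ) with k>1 has mode (k−1)θ, so θ = 1.79/(k−1).
Need P(X < 3.29) = 0.95 with θ tied to k this way. Start at k = 2, θ = 1.79: P(X<3.29) ≈ 0.548.
Too low — raise k to concentrate. Iterating converges to k ≈ 8.52.
Then θ = 1.79/(8.52−1) ≈ 0.238.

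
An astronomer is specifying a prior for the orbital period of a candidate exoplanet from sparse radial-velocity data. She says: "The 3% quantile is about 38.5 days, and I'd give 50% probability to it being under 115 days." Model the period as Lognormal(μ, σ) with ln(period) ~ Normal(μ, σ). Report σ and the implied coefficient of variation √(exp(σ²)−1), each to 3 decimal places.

If T ~ Lognormal(μ,σ) then ln T ~ Normal(μ,σ), so the p-quantile of ln T is μ + z_p·σ.
ln(38.5) = 3.651 and ln(115) = 4.745; z_{0.03} = -1.881, z_{0.5} = 0.
σ = (4.745 − 3.651)/(0 − (-1.881)) = 0.582.
μ = 3.651 − (-1.881)·0.582 = 4.745.
CV = √(exp(σ²)−1) = √(exp(0.3385)−1) = 0.635.

σ ≈ 0.582, CV ≈ 0.635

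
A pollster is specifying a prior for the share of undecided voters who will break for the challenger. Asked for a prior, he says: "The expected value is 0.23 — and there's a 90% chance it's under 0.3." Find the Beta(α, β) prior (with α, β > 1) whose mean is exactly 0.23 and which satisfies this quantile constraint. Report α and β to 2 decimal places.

With mean 0.23 fixed, write α = 0.23s, β = 0.77s where s = α+β.
Need P(θ < 0.3) = 0.9 under Beta(0.23s, 0.77s). Normal approximation: (q−m)/√(m(1−m)/s) ≈ z_{0.9} = 1.28, so s ≈ 0.23·0.77·(1.28)²/(0.3−0.23)² = 59.4.
At s = 59.4: P(θ<0.3) ≈ 0.896. Adjusting to match 0.9 gives s ≈ 61.91.
So α = 0.23·61.91 ≈ 14.24, β = 0.77·61.91 ≈ 47.67.

α ≈ 14.24, β ≈ 47.67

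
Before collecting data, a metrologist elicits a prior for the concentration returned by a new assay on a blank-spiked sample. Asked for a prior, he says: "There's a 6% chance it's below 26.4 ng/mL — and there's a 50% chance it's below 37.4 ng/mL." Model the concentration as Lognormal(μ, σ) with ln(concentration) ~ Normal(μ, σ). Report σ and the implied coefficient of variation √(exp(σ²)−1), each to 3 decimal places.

If T ~ Lognormal(μ,σ) then ln T ~ Normal(μ,σ), so the p-quantile of ln T is μ + z_p·σ.
ln(26.4) = 3.273 and ln(37.4) = 3.622; z_{0.06} = -1.555, z_{0.5} = 0.
σ = (3.622 − 3.273)/(0 − (-1.555)) = 0.224.
μ = 3.273 − (-1.555)·0.224 = 3.622.
CV = √(exp(σ²)−1) = √(exp(0.0502)−1) = 0.227.

σ ≈ 0.224, CV ≈ 0.227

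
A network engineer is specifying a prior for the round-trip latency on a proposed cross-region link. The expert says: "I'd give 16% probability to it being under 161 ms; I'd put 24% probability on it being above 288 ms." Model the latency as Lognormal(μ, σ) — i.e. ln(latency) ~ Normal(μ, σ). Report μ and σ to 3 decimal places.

μ ≈ 5.421, σ ≈ 0.342

If T ~ Lognormal(μ,σ) then ln T ~ Normal(μ,σ), so the p-quantile of ln T is μ + z_p·σ.
ln(161) = 5.081 and ln(288) = 5.663; z_{0.16} = -0.9945, z_{0.76} = 0.7063.
σ = (5.663 − 5.081)/(0.7063 − (-0.9945)) = 0.342.
μ = 5.081 − (-0.9945)·0.342 = 5.421.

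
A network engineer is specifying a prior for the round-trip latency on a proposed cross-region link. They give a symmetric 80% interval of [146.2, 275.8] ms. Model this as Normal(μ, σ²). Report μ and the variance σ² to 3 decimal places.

μ = 211.000, σ² = 2556.689

A symmetric 80% interval runs μ ± z·σ with z = 1.282.
Half-width = 64.8, so σ = 64.8/1.282 = 50.5637 and σ² = 2556.689.
μ is the interval midpoint, 211.000.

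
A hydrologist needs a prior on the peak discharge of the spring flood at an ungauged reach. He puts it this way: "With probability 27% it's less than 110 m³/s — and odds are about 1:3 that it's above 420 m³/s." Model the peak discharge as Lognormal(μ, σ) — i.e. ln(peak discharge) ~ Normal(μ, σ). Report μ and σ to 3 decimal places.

μ ≈ 5.338, σ ≈ 1.041

If T ~ Lognormal(μ,σ) then ln T ~ Normal(μ,σ), so the p-quantile of ln T is μ + z_p·σ.
ln(110) = 4.7 and ln(420) = 6.04; z_{0.27} = -0.6128, z_{0.75} = 0.6745.
σ = (6.04 − 4.7)/(0.6745 − (-0.6128)) = 1.041.
μ = 4.7 − (-0.6128)·1.041 = 5.338.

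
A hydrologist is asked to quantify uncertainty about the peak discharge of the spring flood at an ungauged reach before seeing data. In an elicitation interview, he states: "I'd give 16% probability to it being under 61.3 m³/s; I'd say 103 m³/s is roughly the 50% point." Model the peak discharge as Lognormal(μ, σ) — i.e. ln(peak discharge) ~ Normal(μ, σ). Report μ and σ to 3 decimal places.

If T ~ Lognormal(μ,σ) then ln T ~ Normal(μ,σ), so the p-quantile of ln T is μ + z_p·σ.
ln(61.3) = 4.116 and ln(103) = 4.635; z_{0.16} = -0.9945, z_{0.5} = 0.
σ = (4.635 − 4.116)/(0 − (-0.9945)) = 0.522.
μ = 4.116 − (-0.9945)·0.522 = 4.635.

μ ≈ 4.635, σ ≈ 0.522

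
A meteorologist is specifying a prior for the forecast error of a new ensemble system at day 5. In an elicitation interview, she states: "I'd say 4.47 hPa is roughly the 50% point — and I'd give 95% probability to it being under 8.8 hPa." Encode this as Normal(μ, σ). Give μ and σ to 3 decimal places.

μ = 4.470, σ = 2.632

For Normal(μ,σ), the p-quantile is μ + z_p·σ. Here z_{0.5} = 0, z_{0.95} = 1.645.
So 4.47 = μ + 0σ and 8.8 = μ + 1.645σ.
Subtracting: σ = (8.8 − 4.47)/(1.645 − (0)) = 2.632.
Then μ = 4.47 − (0)·2.632 = 4.470.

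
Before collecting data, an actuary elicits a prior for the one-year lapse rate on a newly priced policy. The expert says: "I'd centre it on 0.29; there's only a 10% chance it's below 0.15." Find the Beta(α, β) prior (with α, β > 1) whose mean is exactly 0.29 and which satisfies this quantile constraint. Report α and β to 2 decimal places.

With mean 0.29 fixed, write α = 0.29s, β = 0.71s where s = α+β.
Need P(θ < 0.15) = 0.1 under Beta(0.29s, 0.71s). Normal approximation: (q−m)/√(m(1−m)/s) ≈ z_{0.1} = -1.28, so s ≈ 0.29·0.71·(-1.28)²/(0.15−0.29)² = 17.3.
At s = 17.3: P(θ<0.15) ≈ 0.084. Adjusting to match 0.1 gives s ≈ 15.14.
So α = 0.29·15.14 ≈ 4.39, β = 0.71·15.14 ≈ 10.75.

α ≈ 4.39, β ≈ 10.75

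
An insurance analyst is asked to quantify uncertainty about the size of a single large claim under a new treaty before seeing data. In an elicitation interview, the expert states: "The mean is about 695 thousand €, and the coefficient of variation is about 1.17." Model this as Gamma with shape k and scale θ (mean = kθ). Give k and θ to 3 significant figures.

k ≈ 0.731, θ ≈ 951

For Gamma(k, scale θ): mean = kθ, variance = kθ², so CV = 1/√k.
CV = 1.17, hence k = 1/CV² = 0.731.
Then θ = mean/k = 695/0.731 = 951.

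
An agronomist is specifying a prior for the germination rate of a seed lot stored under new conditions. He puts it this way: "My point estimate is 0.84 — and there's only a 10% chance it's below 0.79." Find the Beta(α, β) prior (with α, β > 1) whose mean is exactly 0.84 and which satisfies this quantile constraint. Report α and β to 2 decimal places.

α ≈ 77.98, β ≈ 14.85

With mean 0.84 fixed, write α = 0.84s, β = 0.16s where s = α+β.
Need P(θ < 0.79) = 0.1 under Beta(0.84s, 0.16s). Normal approximation: (q−m)/√(m(1−m)/s) ≈ z_{0.1} = -1.28, so s ≈ 0.84·0.16·(-1.28)²/(0.79−0.84)² = 88.3.
At s = 88.3: P(θ<0.79) ≈ 0.105. Adjusting to match 0.1 gives s ≈ 92.83.
So α = 0.84·92.83 ≈ 77.98, β = 0.16·92.83 ≈ 14.85.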